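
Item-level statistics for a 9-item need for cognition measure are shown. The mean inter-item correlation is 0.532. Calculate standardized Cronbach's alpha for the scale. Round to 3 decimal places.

Standardized α = k·r̄ / (1 + (k−1)·r̄) = 9 × 0.532 / (1 + 8 × 0.532)
  = 4.7880 / 5.2560 = 0.911

α = 0.911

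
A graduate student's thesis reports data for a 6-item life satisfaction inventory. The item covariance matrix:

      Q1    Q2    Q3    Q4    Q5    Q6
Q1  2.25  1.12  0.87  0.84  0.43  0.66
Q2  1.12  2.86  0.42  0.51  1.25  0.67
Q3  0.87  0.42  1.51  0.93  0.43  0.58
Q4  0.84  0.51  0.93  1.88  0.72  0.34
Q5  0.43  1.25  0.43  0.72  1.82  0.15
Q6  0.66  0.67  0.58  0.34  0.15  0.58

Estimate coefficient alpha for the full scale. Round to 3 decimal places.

α = 0.774

Σσ²ᵢ = 2.25 + 2.86 + 1.51 + 1.88 + 1.82 + 0.58 = 10.90
Sum of the distinct covariances = 9.92
σ²_T = 10.90 + 2 × 9.92 = 30.74
α = (k/(k−1))·(1 − Σσ²ᵢ/σ²_T) = (6/5)·(1 − 10.90/30.74) = 0.774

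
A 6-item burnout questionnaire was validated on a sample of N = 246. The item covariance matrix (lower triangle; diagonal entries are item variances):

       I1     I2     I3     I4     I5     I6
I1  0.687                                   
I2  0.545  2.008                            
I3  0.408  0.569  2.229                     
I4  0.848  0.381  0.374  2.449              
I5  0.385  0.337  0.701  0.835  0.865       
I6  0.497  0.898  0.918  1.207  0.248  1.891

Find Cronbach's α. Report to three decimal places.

α = 0.772

ΣVar(i) = 0.687 + 2.008 + 2.229 + 2.449 + 0.865 + 1.891 = 10.129
Sum of off-diagonal covariances = 9.151
total variance = 10.129 + 2 × 9.151 = 28.431
α = (k/(k−1))·(1 − ΣVar(i)/total variance) = (6/5)·(1 − 10.129/28.431) = 0.772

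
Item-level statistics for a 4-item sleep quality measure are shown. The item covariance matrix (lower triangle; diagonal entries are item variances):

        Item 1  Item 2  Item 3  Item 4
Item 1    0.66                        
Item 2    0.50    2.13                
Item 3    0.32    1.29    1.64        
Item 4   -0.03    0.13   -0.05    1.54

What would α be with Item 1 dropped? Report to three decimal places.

α = 0.511

Remaining items: Item 2, Item 3, Item 4 (k = 3).
Σσ²ᵢ = 2.13 + 1.64 + 1.54 = 5.31
σ²_T = 5.31 + 2 × 1.37 = 8.05
α (item deleted) = (3/2)·(1 − 5.31/8.05) = 0.511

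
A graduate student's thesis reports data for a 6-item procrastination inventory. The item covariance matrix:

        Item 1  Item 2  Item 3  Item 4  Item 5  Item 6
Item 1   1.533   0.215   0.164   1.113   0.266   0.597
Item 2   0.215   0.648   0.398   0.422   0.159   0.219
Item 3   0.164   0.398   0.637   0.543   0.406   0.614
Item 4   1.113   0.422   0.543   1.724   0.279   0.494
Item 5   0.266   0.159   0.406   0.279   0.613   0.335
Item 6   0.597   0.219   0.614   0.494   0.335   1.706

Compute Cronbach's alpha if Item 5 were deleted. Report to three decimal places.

Remaining items: Item 1, Item 2, Item 3, Item 4, Item 6 (k = 5).
sum of item variances = 1.533 + 0.648 + 0.637 + 1.724 + 1.706 = 6.248
σ²_T = 6.248 + 2 × 4.779 = 15.806
α (item deleted) = (5/4)·(1 − 6.248/15.806) = 0.756

Cronbach's alpha = 0.756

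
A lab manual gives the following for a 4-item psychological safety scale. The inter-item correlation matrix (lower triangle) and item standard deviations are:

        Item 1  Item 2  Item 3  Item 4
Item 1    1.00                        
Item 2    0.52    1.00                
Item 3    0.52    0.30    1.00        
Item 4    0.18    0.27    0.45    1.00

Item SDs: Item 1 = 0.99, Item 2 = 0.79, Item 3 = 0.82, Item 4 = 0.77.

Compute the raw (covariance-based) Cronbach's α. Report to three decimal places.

Σσ²ᵢ = 0.99² + 0.79² + 0.82² + 0.77² = 2.8695
Covariances σ_ij = r_ij · s_i · s_j:
  σ(Item 1,Item 2) = 0.52 × 0.99 × 0.79 = 0.4067
  σ(Item 1,Item 3) = 0.52 × 0.99 × 0.82 = 0.4221
  σ(Item 1,Item 4) = 0.18 × 0.99 × 0.77 = 0.1372
  σ(Item 2,Item 3) = 0.30 × 0.79 × 0.82 = 0.1943
  σ(Item 2,Item 4) = 0.27 × 0.79 × 0.77 = 0.1642
  σ(Item 3,Item 4) = 0.45 × 0.82 × 0.77 = 0.2841
σ²_T = Σσ²ᵢ + 2·Σσ_ij = 2.8695 + 2 × 1.6086 = 6.0867
α = (4/3)·(1 − 2.8695/6.0867) = 0.705

α = 0.705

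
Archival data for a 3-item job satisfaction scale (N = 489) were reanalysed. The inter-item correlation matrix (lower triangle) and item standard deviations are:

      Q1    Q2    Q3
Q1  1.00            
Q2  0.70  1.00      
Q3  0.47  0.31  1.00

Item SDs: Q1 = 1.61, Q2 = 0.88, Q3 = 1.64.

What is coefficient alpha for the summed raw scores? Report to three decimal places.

Σσ²ᵢ = 1.61² + 0.88² + 1.64² = 6.0561
Covariances σ_ij = r_ij · s_i · s_j:
  σ(Q1,Q2) = 0.70 × 1.61 × 0.88 = 0.9918
  σ(Q1,Q3) = 0.47 × 1.61 × 1.64 = 1.2410
  σ(Q2,Q3) = 0.31 × 0.88 × 1.64 = 0.4474
σ²_T = Σσ²ᵢ + 2·Σσ_ij = 6.0561 + 2 × 2.6802 = 11.4165
α = (3/2)·(1 − 6.0561/11.4165) = 0.704

α = 0.704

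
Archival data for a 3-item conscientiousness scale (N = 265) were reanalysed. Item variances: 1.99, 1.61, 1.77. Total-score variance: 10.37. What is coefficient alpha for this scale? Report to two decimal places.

Σσ²ᵢ = 1.99 + 1.61 + 1.77 = 5.37
α = (k/(k−1))·(1 − Σσ²ᵢ/total variance) = (3/2)·(1 − 5.37/10.37) = 0.72

α = 0.72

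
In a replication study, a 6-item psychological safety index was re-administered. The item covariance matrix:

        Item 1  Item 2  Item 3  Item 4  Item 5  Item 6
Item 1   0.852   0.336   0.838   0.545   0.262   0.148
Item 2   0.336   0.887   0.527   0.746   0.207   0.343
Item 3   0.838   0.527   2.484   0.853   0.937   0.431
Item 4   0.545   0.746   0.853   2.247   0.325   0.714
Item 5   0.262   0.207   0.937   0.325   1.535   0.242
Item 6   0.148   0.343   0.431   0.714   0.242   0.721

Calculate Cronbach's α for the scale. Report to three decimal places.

Σσ²ᵢ = 0.852 + 0.887 + 2.484 + 2.247 + 1.535 + 0.721 = 8.726
Sum of off-diagonal covariances = 7.454
Var(T) = 8.726 + 2 × 7.454 = 23.634
α = (k/(k−1))·(1 − Σσ²ᵢ/Var(T)) = (6/5)·(1 − 8.726/23.634) = 0.757

α = 0.757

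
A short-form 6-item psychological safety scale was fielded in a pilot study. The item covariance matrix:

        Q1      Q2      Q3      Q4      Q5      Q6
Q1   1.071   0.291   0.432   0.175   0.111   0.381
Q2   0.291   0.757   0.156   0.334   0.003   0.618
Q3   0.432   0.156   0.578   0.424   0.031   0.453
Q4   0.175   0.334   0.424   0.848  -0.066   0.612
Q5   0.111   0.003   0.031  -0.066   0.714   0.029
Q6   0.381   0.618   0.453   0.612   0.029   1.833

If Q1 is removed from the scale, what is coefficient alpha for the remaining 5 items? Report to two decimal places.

Remaining items: Q2, Q3, Q4, Q5, Q6 (k = 5).
ΣVar(i) = 0.757 + 0.578 + 0.848 + 0.714 + 1.833 = 4.730
σ²_T = 4.730 + 2 × 2.594 = 9.918
α (item deleted) = (5/4)·(1 − 4.730/9.918) = 0.65

α = 0.65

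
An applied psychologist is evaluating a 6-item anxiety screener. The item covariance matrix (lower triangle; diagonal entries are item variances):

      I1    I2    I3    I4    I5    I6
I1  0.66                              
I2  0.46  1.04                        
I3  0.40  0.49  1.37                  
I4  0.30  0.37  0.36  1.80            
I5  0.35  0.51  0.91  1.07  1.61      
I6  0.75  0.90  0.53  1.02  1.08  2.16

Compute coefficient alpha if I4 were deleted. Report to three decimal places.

coefficient alpha = 0.814

Remaining items: I1, I2, I3, I5, I6 (k = 5).
Σσᵢ² = 0.66 + 1.04 + 1.37 + 1.61 + 2.16 = 6.84
σ²_T = 6.84 + 2 × 6.38 = 19.60
α (item deleted) = (5/4)·(1 − 6.84/19.60) = 0.814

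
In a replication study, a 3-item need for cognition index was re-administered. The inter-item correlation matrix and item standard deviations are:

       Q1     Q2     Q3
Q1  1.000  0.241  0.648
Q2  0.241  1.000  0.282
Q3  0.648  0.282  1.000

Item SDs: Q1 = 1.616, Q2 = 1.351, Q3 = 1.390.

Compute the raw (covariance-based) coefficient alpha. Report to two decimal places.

Σσ²ᵢ = 1.616² + 1.351² + 1.390² = 6.3688
Covariances σ_ij = r_ij · s_i · s_j:
  σ(Q1,Q2) = 0.241 × 1.616 × 1.351 = 0.5262
  σ(Q1,Q3) = 0.648 × 1.616 × 1.390 = 1.4556
  σ(Q2,Q3) = 0.282 × 1.351 × 1.390 = 0.5296
σ²_T = Σσ²ᵢ + 2·Σσ_ij = 6.3688 + 2 × 2.5114 = 11.3916
α = (3/2)·(1 − 6.3688/11.3916) = 0.66

coefficient alpha = 0.66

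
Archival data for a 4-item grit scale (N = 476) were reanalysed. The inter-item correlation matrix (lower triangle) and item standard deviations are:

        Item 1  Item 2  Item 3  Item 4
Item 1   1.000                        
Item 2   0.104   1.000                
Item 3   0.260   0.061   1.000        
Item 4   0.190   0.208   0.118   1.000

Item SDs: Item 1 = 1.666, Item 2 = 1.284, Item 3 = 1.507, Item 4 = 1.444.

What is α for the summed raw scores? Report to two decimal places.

Σσ²ᵢ = 1.666² + 1.284² + 1.507² + 1.444² = 8.7804
Covariances σ_ij = r_ij · s_i · s_j:
  σ(Item 1,Item 2) = 0.104 × 1.666 × 1.284 = 0.2225
  σ(Item 1,Item 3) = 0.260 × 1.666 × 1.507 = 0.6528
  σ(Item 1,Item 4) = 0.190 × 1.666 × 1.444 = 0.4571
  σ(Item 2,Item 3) = 0.061 × 1.284 × 1.507 = 0.1180
  σ(Item 2,Item 4) = 0.208 × 1.284 × 1.444 = 0.3857
  σ(Item 3,Item 4) = 0.118 × 1.507 × 1.444 = 0.2568
σ²_T = Σσ²ᵢ + 2·Σσ_ij = 8.7804 + 2 × 2.0929 = 12.9662
α = (4/3)·(1 − 8.7804/12.9662) = 0.43

α = 0.43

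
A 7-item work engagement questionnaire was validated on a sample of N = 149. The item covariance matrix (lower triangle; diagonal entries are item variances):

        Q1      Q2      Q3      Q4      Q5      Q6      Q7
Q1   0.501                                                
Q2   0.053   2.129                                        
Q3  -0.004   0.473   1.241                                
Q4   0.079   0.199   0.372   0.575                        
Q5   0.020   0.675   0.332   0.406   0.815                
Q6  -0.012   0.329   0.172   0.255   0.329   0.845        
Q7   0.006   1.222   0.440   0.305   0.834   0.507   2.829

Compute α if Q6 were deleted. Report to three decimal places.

α = 0.687

Remaining items: Q1, Q2, Q3, Q4, Q5, Q7 (k = 6).
Σσ²ᵢ = 0.501 + 2.129 + 1.241 + 0.575 + 0.815 + 2.829 = 8.090
σ²_total = 8.090 + 2 × 5.412 = 18.914
α (item deleted) = (6/5)·(1 − 8.090/18.914) = 0.687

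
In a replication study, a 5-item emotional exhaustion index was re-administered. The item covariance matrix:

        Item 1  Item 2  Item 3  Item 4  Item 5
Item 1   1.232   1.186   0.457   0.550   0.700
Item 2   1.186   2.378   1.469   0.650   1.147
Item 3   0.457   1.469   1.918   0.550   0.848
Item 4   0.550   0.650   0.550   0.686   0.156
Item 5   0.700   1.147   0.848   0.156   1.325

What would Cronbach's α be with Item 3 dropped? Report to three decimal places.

Remaining items: Item 1, Item 2, Item 4, Item 5 (k = 4).
Σσ²ᵢ = 1.232 + 2.378 + 0.686 + 1.325 = 5.621
Var(T) = 5.621 + 2 × 4.389 = 14.399
α (item deleted) = (4/3)·(1 − 5.621/14.399) = 0.813

Cronbach's α = 0.813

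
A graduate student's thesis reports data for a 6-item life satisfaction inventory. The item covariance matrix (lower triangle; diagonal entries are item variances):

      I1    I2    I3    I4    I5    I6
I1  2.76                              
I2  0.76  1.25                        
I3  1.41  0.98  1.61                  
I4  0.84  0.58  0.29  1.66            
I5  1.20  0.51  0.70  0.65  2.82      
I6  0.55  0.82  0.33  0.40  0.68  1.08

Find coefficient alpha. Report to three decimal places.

sum of item variances = 2.76 + 1.25 + 1.61 + 1.66 + 2.82 + 1.08 = 11.18
Σ_{i<j} σ_ij = 10.70
total variance = 11.18 + 2 × 10.70 = 32.58
α = (k/(k−1))·(1 − sum of item variances/total variance) = (6/5)·(1 − 11.18/32.58) = 0.788

coefficient alpha = 0.788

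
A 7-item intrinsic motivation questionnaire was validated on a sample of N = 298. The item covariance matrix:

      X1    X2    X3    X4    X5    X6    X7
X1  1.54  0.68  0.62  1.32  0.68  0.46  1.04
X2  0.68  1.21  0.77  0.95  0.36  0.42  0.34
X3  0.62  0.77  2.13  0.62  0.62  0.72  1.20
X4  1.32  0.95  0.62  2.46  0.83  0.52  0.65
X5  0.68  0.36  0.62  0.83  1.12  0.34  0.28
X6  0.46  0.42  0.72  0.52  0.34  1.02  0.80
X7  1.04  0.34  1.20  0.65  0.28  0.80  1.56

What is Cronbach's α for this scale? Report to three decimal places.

ΣVar(i) = 1.54 + 1.21 + 2.13 + 2.46 + 1.12 + 1.02 + 1.56 = 11.04
Sum of off-diagonal covariances = 14.22
Var(T) = 11.04 + 2 × 14.22 = 39.48
α = (k/(k−1))·(1 − ΣVar(i)/Var(T)) = (7/6)·(1 − 11.04/39.48) = 0.840

Cronbach's α = 0.840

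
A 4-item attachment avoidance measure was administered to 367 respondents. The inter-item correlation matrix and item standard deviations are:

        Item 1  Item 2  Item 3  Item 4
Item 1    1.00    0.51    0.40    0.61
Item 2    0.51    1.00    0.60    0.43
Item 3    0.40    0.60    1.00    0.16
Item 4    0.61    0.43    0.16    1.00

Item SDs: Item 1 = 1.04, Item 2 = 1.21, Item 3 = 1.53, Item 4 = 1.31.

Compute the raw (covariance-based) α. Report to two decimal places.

α = 0.75

Σσ²ᵢ = 1.04² + 1.21² + 1.53² + 1.31² = 6.6027
Covariances σ_ij = r_ij · s_i · s_j:
  σ(Item 1,Item 2) = 0.51 × 1.04 × 1.21 = 0.6418
  σ(Item 1,Item 3) = 0.40 × 1.04 × 1.53 = 0.6365
  σ(Item 1,Item 4) = 0.61 × 1.04 × 1.31 = 0.8311
  σ(Item 2,Item 3) = 0.60 × 1.21 × 1.53 = 1.1108
  σ(Item 2,Item 4) = 0.43 × 1.21 × 1.31 = 0.6816
  σ(Item 3,Item 4) = 0.16 × 1.53 × 1.31 = 0.3207
σ²_T = Σσ²ᵢ + 2·Σσ_ij = 6.6027 + 2 × 4.2225 = 15.0477
α = (4/3)·(1 − 6.6027/15.0477) = 0.75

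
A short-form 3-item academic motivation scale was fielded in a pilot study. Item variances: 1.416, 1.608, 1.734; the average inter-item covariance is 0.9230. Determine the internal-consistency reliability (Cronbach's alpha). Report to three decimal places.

Cronbach's alpha = 0.807

Σσᵢ² = 1.416 + 1.608 + 1.734 = 4.758
Sum of the 3 distinct covariances = 3 × 0.9230 = 2.7690
Var(T) = Σσᵢ² + 2·Σcov = 4.758 + 2 × 2.7690 = 10.2960
α = (3/2)·(1 − 4.758/10.2960) = 0.807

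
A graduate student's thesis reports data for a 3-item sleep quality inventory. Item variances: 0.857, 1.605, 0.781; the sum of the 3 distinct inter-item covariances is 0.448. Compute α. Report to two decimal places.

Σσᵢ² = 0.857 + 1.605 + 0.781 = 3.243
Sum of distinct covariances = 0.448
Var(T) = Σσᵢ² + 2·Σcov = 3.243 + 2 × 0.448 = 4.139
α = (3/2)·(1 − 3.243/4.139) = 0.32

α = 0.32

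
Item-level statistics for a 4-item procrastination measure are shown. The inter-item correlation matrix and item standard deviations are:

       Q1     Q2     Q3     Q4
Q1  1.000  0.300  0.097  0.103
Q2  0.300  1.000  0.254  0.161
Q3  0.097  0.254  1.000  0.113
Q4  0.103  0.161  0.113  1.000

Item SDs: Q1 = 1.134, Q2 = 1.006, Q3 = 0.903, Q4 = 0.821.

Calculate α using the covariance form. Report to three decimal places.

α = 0.456

Σσ²ᵢ = 1.134² + 1.006² + 0.903² + 0.821² = 3.7874
Covariances σ_ij = r_ij · s_i · s_j:
  σ(Q1,Q2) = 0.300 × 1.134 × 1.006 = 0.3422
  σ(Q1,Q3) = 0.097 × 1.134 × 0.903 = 0.0993
  σ(Q1,Q4) = 0.103 × 1.134 × 0.821 = 0.0959
  σ(Q2,Q3) = 0.254 × 1.006 × 0.903 = 0.2307
  σ(Q2,Q4) = 0.161 × 1.006 × 0.821 = 0.1330
  σ(Q3,Q4) = 0.113 × 0.903 × 0.821 = 0.0838
σ²_T = Σσ²ᵢ + 2·Σσ_ij = 3.7874 + 2 × 0.9849 = 5.7572
α = (4/3)·(1 − 3.7874/5.7572) = 0.456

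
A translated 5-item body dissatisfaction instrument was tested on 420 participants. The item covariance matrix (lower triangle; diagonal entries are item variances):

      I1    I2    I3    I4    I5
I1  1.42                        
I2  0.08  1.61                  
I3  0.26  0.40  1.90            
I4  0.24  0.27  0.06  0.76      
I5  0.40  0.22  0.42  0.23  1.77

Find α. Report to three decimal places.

Σσᵢ² = 1.42 + 1.61 + 1.90 + 0.76 + 1.77 = 7.46
Σ_{i<j} σ_ij = 2.58
Var(T) = 7.46 + 2 × 2.58 = 12.62
α = (k/(k−1))·(1 − Σσᵢ²/Var(T)) = (5/4)·(1 − 7.46/12.62) = 0.511

α = 0.511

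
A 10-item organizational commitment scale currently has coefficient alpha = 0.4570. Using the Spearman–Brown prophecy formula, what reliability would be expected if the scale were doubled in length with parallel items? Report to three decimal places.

Length factor m = 2
α' = m·α / (1 + (m−1)·α)
   = 2 × 0.4570 / (1 + (2 − 1) × 0.4570)
   = 0.9140 / 1.4570 = 0.627

predicted reliability = 0.627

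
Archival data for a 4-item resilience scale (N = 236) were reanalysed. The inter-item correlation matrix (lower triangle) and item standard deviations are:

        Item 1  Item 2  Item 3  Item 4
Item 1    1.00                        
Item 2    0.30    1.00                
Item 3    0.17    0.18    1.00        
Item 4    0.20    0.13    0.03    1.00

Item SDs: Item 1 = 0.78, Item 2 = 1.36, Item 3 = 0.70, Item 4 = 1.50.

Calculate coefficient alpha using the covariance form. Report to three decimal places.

coefficient alpha = 0.400

Σσ²ᵢ = 0.78² + 1.36² + 0.70² + 1.50² = 5.1980
Covariances σ_ij = r_ij · s_i · s_j:
  σ(Item 1,Item 2) = 0.30 × 0.78 × 1.36 = 0.3182
  σ(Item 1,Item 3) = 0.17 × 0.78 × 0.70 = 0.0928
  σ(Item 1,Item 4) = 0.20 × 0.78 × 1.50 = 0.2340
  σ(Item 2,Item 3) = 0.18 × 1.36 × 0.70 = 0.1714
  σ(Item 2,Item 4) = 0.13 × 1.36 × 1.50 = 0.2652
  σ(Item 3,Item 4) = 0.03 × 0.70 × 1.50 = 0.0315
σ²_T = Σσ²ᵢ + 2·Σσ_ij = 5.1980 + 2 × 1.1131 = 7.4242
α = (4/3)·(1 − 5.1980/7.4242) = 0.400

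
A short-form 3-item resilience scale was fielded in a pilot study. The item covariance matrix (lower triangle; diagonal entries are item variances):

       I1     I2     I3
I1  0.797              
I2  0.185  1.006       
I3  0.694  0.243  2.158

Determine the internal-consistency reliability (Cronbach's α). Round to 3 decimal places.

α = 0.542

Σσ²ᵢ = 0.797 + 1.006 + 2.158 = 3.961
Sum of the distinct covariances = 1.122
Var(T) = 3.961 + 2 × 1.122 = 6.205
α = (k/(k−1))·(1 − Σσ²ᵢ/Var(T)) = (3/2)·(1 − 3.961/6.205) = 0.542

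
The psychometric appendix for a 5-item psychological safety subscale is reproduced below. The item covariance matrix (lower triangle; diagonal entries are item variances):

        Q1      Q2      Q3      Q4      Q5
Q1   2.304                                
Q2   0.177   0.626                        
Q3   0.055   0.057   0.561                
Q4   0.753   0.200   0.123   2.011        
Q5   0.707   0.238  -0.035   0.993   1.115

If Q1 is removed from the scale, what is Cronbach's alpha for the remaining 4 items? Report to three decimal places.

Cronbach's alpha = 0.563

Remaining items: Q2, Q3, Q4, Q5 (k = 4).
Σσᵢ² = 0.626 + 0.561 + 2.011 + 1.115 = 4.313
Var(T) = 4.313 + 2 × 1.576 = 7.465
α (item deleted) = (4/3)·(1 − 4.313/7.465) = 0.563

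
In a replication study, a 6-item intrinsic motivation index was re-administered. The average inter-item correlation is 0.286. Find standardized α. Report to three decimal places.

Standardized α = k·r̄ / (1 + (k−1)·r̄) = 6 × 0.286 / (1 + 5 × 0.286)
  = 1.7160 / 2.4300 = 0.706

standardized α = 0.706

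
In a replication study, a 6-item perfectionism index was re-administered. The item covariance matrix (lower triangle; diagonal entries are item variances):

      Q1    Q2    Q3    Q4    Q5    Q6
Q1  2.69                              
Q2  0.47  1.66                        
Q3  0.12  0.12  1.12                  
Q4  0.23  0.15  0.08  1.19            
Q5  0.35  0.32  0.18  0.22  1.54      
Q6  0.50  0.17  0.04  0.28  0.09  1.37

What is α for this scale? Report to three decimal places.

α = 0.492

Σσᵢ² = 2.69 + 1.66 + 1.12 + 1.19 + 1.54 + 1.37 = 9.57
Sum of the distinct covariances = 3.32
total variance = 9.57 + 2 × 3.32 = 16.21
α = (k/(k−1))·(1 − Σσᵢ²/total variance) = (6/5)·(1 − 9.57/16.21) = 0.492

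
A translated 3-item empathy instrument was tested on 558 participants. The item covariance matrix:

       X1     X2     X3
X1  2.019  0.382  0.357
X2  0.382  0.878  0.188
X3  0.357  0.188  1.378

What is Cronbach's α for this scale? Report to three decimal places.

α = 0.454

ΣVar(i) = 2.019 + 0.878 + 1.378 = 4.275
Sum of off-diagonal covariances = 0.927
Var(T) = 4.275 + 2 × 0.927 = 6.129
α = (k/(k−1))·(1 − ΣVar(i)/Var(T)) = (3/2)·(1 − 4.275/6.129) = 0.454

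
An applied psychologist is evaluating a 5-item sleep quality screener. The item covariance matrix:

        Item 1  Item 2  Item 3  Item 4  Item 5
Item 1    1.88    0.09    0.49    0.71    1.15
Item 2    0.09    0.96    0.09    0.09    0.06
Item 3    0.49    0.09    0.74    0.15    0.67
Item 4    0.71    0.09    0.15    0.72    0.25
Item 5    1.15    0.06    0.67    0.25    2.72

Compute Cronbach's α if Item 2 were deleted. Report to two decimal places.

Cronbach's α = 0.71

Remaining items: Item 1, Item 3, Item 4, Item 5 (k = 4).
sum of item variances = 1.88 + 0.74 + 0.72 + 2.72 = 6.06
Var(T) = 6.06 + 2 × 3.42 = 12.90
α (item deleted) = (4/3)·(1 − 6.06/12.90) = 0.71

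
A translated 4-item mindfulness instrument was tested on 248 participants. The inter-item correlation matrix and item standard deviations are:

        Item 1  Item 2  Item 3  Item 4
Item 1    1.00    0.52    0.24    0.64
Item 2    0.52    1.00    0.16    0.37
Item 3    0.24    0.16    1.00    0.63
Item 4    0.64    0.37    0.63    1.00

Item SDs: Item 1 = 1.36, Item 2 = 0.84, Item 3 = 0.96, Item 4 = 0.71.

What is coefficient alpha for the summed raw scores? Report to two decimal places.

Σσ²ᵢ = 1.36² + 0.84² + 0.96² + 0.71² = 3.9809
Covariances σ_ij = r_ij · s_i · s_j:
  σ(Item 1,Item 2) = 0.52 × 1.36 × 0.84 = 0.5940
  σ(Item 1,Item 3) = 0.24 × 1.36 × 0.96 = 0.3133
  σ(Item 1,Item 4) = 0.64 × 1.36 × 0.71 = 0.6180
  σ(Item 2,Item 3) = 0.16 × 0.84 × 0.96 = 0.1290
  σ(Item 2,Item 4) = 0.37 × 0.84 × 0.71 = 0.2207
  σ(Item 3,Item 4) = 0.63 × 0.96 × 0.71 = 0.4294
σ²_T = Σσ²ᵢ + 2·Σσ_ij = 3.9809 + 2 × 2.3044 = 8.5897
α = (4/3)·(1 − 3.9809/8.5897) = 0.72

α = 0.72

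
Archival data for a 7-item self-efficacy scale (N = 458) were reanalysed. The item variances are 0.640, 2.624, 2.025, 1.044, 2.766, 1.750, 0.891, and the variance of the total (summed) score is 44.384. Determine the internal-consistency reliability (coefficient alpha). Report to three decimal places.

ΣVar(i) = 0.640 + 2.624 + 2.025 + 1.044 + 2.766 + 1.750 + 0.891 = 11.740
α = (k/(k−1))·(1 − ΣVar(i)/σ²_T) = (7/6)·(1 − 11.740/44.384) = 0.858

coefficient alpha = 0.858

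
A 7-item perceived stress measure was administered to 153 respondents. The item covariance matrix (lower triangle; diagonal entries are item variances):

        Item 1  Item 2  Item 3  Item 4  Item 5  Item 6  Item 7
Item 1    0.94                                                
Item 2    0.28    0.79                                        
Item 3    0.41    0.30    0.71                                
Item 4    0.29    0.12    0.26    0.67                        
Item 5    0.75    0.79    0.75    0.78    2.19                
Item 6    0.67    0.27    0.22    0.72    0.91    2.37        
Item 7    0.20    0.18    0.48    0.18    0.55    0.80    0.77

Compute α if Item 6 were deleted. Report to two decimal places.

α = 0.81

Remaining items: Item 1, Item 2, Item 3, Item 4, Item 5, Item 7 (k = 6).
Σσ²ᵢ = 0.94 + 0.79 + 0.71 + 0.67 + 2.19 + 0.77 = 6.07
total variance = 6.07 + 2 × 6.32 = 18.71
α (item deleted) = (6/5)·(1 − 6.07/18.71) = 0.81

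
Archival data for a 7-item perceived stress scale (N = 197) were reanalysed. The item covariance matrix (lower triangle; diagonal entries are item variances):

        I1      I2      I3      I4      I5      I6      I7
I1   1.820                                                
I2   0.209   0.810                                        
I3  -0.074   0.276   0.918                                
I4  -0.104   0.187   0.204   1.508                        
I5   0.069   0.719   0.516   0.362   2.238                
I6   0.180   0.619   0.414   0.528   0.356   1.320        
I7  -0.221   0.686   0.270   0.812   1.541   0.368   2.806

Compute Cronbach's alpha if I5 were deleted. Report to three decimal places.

Remaining items: I1, I2, I3, I4, I6, I7 (k = 6).
Σσᵢ² = 1.820 + 0.810 + 0.918 + 1.508 + 1.320 + 2.806 = 9.182
σ²_total = 9.182 + 2 × 4.354 = 17.890
α (item deleted) = (6/5)·(1 − 9.182/17.890) = 0.584

Cronbach's alpha = 0.584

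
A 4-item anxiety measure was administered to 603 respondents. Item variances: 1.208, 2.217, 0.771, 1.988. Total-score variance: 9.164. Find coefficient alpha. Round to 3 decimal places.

α = 0.434

Σσᵢ² = 1.208 + 2.217 + 0.771 + 1.988 = 6.184
α = (k/(k−1))·(1 − Σσᵢ²/total variance) = (4/3)·(1 − 6.184/9.164) = 0.434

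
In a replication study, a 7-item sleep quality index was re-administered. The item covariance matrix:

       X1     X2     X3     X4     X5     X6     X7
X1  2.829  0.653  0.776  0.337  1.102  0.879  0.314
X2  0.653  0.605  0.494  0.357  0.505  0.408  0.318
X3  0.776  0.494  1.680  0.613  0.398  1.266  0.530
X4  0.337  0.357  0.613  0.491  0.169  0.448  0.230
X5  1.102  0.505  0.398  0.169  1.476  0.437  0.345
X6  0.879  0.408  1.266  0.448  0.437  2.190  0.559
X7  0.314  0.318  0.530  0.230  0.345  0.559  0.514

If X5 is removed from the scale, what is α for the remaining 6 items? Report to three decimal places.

α = 0.796

Remaining items: X1, X2, X3, X4, X6, X7 (k = 6).
Σσᵢ² = 2.829 + 0.605 + 1.680 + 0.491 + 2.190 + 0.514 = 8.309
Var(T) = 8.309 + 2 × 8.182 = 24.673
α (item deleted) = (6/5)·(1 − 8.309/24.673) = 0.796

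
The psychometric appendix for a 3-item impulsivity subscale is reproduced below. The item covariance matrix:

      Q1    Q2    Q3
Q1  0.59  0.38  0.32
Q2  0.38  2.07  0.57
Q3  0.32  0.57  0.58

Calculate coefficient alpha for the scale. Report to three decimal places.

coefficient alpha = 0.659

ΣVar(i) = 0.59 + 2.07 + 0.58 = 3.24
Sum of off-diagonal covariances = 1.27
total variance = 3.24 + 2 × 1.27 = 5.78
α = (k/(k−1))·(1 − ΣVar(i)/total variance) = (3/2)·(1 − 3.24/5.78) = 0.659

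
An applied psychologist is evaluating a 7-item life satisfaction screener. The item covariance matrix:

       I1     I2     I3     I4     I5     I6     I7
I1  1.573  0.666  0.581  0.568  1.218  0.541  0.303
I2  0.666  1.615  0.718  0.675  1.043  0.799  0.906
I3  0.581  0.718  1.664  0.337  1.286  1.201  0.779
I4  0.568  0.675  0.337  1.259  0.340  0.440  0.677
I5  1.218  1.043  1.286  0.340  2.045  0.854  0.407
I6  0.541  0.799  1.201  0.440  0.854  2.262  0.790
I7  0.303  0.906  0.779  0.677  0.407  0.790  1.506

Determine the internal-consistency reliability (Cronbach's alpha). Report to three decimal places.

Cronbach's alpha = 0.837

Σσᵢ² = 1.573 + 1.615 + 1.664 + 1.259 + 2.045 + 2.262 + 1.506 = 11.924
Sum of the distinct covariances = 15.129
σ²_T = 11.924 + 2 × 15.129 = 42.182
α = (k/(k−1))·(1 − Σσᵢ²/σ²_T) = (7/6)·(1 − 11.924/42.182) = 0.837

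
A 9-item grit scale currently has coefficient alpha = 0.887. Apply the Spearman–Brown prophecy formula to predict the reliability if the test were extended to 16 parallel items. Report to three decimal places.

predicted reliability = 0.933

Length factor m = 16/9 = 1.7778
α' = m·α / (1 + (m−1)·α)
   = 16/9 × 0.887 / (1 + (16/9 − 1) × 0.887)
   = 1.5769 / 1.6899 = 0.933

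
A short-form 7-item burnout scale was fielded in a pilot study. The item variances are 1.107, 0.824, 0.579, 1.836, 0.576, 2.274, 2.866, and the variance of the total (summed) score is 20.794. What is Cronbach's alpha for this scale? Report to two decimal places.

sum of item variances = 1.107 + 0.824 + 0.579 + 1.836 + 0.576 + 2.274 + 2.866 = 10.062
α = (k/(k−1))·(1 − sum of item variances/σ²_total) = (7/6)·(1 − 10.062/20.794) = 0.60

Cronbach's alpha = 0.60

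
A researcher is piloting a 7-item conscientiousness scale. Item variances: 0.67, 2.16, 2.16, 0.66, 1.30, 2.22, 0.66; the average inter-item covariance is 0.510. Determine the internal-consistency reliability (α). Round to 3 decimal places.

α = 0.800

Σσ²ᵢ = 0.67 + 2.16 + 2.16 + 0.66 + 1.30 + 2.22 + 0.66 = 9.83
Sum of the 21 distinct covariances = 21 × 0.510 = 10.710
total variance = Σσ²ᵢ + 2·Σcov = 9.83 + 2 × 10.710 = 31.250
α = (7/6)·(1 − 9.83/31.250) = 0.800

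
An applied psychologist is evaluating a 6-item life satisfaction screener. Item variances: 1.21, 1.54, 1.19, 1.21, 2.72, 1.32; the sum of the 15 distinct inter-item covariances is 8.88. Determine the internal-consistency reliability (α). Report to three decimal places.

α = 0.791

Σσ²ᵢ = 1.21 + 1.54 + 1.19 + 1.21 + 2.72 + 1.32 = 9.19
Sum of distinct covariances = 8.88
Var(T) = Σσ²ᵢ + 2·Σcov = 9.19 + 2 × 8.88 = 26.95
α = (6/5)·(1 − 9.19/26.95) = 0.791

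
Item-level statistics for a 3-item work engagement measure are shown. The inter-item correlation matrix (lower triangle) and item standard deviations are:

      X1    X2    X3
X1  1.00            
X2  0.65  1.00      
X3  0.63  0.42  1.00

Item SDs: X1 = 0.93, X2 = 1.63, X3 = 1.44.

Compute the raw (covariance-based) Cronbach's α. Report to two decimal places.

Cronbach's α = 0.75

Σσ²ᵢ = 0.93² + 1.63² + 1.44² = 5.5954
Covariances σ_ij = r_ij · s_i · s_j:
  σ(X1,X2) = 0.65 × 0.93 × 1.63 = 0.9853
  σ(X1,X3) = 0.63 × 0.93 × 1.44 = 0.8437
  σ(X2,X3) = 0.42 × 1.63 × 1.44 = 0.9858
σ²_T = Σσ²ᵢ + 2·Σσ_ij = 5.5954 + 2 × 2.8148 = 11.2250
α = (3/2)·(1 − 5.5954/11.2250) = 0.75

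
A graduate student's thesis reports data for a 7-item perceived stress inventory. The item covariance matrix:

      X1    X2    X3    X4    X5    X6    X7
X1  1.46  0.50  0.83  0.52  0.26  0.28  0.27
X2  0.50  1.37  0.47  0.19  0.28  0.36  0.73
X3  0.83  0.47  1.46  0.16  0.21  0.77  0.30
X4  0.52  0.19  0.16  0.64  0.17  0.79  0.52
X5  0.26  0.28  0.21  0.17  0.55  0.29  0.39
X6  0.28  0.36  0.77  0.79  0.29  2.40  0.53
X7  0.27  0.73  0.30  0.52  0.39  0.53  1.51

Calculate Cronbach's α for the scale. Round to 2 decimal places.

Cronbach's α = 0.76

Σσᵢ² = 1.46 + 1.37 + 1.46 + 0.64 + 0.55 + 2.40 + 1.51 = 9.39
Σ_{i<j} σ_ij = 8.82
Var(T) = 9.39 + 2 × 8.82 = 27.03
α = (k/(k−1))·(1 − Σσᵢ²/Var(T)) = (7/6)·(1 − 9.39/27.03) = 0.76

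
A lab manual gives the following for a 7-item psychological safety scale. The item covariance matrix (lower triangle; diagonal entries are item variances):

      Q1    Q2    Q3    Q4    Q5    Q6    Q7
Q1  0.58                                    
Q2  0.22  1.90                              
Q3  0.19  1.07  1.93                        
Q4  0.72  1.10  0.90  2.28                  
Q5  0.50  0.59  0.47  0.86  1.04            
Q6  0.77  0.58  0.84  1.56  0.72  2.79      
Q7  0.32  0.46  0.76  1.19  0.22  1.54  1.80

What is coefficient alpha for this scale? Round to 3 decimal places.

coefficient alpha = 0.836

Σσᵢ² = 0.58 + 1.90 + 1.93 + 2.28 + 1.04 + 2.79 + 1.80 = 12.32
Sum of the distinct covariances = 15.58
Var(T) = 12.32 + 2 × 15.58 = 43.48
α = (k/(k−1))·(1 − Σσᵢ²/Var(T)) = (7/6)·(1 − 12.32/43.48) = 0.836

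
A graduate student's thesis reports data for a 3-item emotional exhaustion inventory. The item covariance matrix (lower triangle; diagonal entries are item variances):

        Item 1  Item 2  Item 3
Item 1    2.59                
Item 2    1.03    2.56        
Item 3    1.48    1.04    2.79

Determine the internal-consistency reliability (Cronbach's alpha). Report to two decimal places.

ΣVar(i) = 2.59 + 2.56 + 2.79 = 7.94
Sum of off-diagonal covariances = 3.55
σ²_T = 7.94 + 2 × 3.55 = 15.04
α = (k/(k−1))·(1 − ΣVar(i)/σ²_T) = (3/2)·(1 − 7.94/15.04) = 0.71

Cronbach's alpha = 0.71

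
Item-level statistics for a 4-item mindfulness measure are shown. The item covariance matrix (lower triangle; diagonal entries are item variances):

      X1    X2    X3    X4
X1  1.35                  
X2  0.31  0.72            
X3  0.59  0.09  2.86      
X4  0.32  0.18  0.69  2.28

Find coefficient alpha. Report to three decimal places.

α = 0.502

Σσ²ᵢ = 1.35 + 0.72 + 2.86 + 2.28 = 7.21
Σ_{i<j} σ_ij = 2.18
Var(T) = 7.21 + 2 × 2.18 = 11.57
α = (k/(k−1))·(1 − Σσ²ᵢ/Var(T)) = (4/3)·(1 − 7.21/11.57) = 0.502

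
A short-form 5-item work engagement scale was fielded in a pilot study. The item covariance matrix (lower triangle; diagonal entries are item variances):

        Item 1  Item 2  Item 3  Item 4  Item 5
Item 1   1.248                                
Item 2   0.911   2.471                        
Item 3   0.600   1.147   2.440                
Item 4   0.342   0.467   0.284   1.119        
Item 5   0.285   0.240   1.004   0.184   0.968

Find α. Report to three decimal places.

α = 0.712

Σσᵢ² = 1.248 + 2.471 + 2.440 + 1.119 + 0.968 = 8.246
Σ_{i<j} σ_ij = 5.464
σ²_T = 8.246 + 2 × 5.464 = 19.174
α = (k/(k−1))·(1 − Σσᵢ²/σ²_T) = (5/4)·(1 − 8.246/19.174) = 0.712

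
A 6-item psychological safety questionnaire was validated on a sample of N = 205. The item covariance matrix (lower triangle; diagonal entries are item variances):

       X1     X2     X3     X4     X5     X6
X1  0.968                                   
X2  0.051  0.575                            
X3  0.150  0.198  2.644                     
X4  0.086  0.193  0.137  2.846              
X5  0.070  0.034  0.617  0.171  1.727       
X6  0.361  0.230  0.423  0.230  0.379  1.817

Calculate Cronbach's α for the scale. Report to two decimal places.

Σσ²ᵢ = 0.968 + 0.575 + 2.644 + 2.846 + 1.727 + 1.817 = 10.577
Σ_{i<j} σ_ij = 3.330
σ²_total = 10.577 + 2 × 3.330 = 17.237
α = (k/(k−1))·(1 − Σσ²ᵢ/σ²_total) = (6/5)·(1 − 10.577/17.237) = 0.46

α = 0.46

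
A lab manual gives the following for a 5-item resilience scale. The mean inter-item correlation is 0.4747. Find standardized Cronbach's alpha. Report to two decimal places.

Standardized α = k·r̄ / (1 + (k−1)·r̄) = 5 × 0.4747 / (1 + 4 × 0.4747)
  = 2.3735 / 2.8988 = 0.82

standardized Cronbach's alpha = 0.82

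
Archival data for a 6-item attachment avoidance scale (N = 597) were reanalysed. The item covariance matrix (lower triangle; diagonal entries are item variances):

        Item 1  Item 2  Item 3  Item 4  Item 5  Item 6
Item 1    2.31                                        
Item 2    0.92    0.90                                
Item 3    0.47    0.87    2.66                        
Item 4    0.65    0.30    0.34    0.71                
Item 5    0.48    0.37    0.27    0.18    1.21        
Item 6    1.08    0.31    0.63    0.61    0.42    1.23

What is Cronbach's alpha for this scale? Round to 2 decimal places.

α = 0.76

sum of item variances = 2.31 + 0.90 + 2.66 + 0.71 + 1.21 + 1.23 = 9.02
Σ_{i<j} σ_ij = 7.90
total variance = 9.02 + 2 × 7.90 = 24.82
α = (k/(k−1))·(1 − sum of item variances/total variance) = (6/5)·(1 − 9.02/24.82) = 0.76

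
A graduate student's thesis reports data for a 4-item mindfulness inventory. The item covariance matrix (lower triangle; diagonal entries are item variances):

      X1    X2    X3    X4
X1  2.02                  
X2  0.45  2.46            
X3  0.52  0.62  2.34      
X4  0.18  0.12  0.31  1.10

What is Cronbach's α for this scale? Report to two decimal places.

Σσᵢ² = 2.02 + 2.46 + 2.34 + 1.10 = 7.92
Σ_{i<j} σ_ij = 2.20
σ²_T = 7.92 + 2 × 2.20 = 12.32
α = (k/(k−1))·(1 − Σσᵢ²/σ²_T) = (4/3)·(1 − 7.92/12.32) = 0.48

Cronbach's α = 0.48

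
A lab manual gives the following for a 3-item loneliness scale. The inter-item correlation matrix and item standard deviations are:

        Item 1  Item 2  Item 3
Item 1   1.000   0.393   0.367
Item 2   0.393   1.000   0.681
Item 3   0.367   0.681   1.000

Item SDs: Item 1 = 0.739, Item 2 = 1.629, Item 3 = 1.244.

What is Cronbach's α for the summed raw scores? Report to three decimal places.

Σσ²ᵢ = 0.739² + 1.629² + 1.244² = 4.7473
Covariances σ_ij = r_ij · s_i · s_j:
  σ(Item 1,Item 2) = 0.393 × 0.739 × 1.629 = 0.4731
  σ(Item 1,Item 3) = 0.367 × 0.739 × 1.244 = 0.3374
  σ(Item 2,Item 3) = 0.681 × 1.629 × 1.244 = 1.3800
σ²_T = Σσ²ᵢ + 2·Σσ_ij = 4.7473 + 2 × 2.1905 = 9.1283
α = (3/2)·(1 − 4.7473/9.1283) = 0.720

α = 0.720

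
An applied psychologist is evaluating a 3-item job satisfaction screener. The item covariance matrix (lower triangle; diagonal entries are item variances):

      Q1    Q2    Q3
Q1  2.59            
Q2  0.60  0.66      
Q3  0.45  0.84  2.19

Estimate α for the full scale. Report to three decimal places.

Σσ²ᵢ = 2.59 + 0.66 + 2.19 = 5.44
Sum of the distinct covariances = 1.89
σ²_total = 5.44 + 2 × 1.89 = 9.22
α = (k/(k−1))·(1 − Σσ²ᵢ/σ²_total) = (3/2)·(1 − 5.44/9.22) = 0.615

α = 0.615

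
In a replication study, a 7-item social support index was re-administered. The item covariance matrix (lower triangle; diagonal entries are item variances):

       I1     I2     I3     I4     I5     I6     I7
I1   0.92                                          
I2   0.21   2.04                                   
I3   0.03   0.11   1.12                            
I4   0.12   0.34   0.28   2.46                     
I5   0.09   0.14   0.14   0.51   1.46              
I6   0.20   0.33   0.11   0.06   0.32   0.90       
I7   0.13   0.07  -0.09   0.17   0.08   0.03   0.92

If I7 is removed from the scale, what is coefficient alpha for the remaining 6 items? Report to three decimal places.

Remaining items: I1, I2, I3, I4, I5, I6 (k = 6).
ΣVar(i) = 0.92 + 2.04 + 1.12 + 2.46 + 1.46 + 0.90 = 8.90
total variance = 8.90 + 2 × 2.99 = 14.88
α (item deleted) = (6/5)·(1 − 8.90/14.88) = 0.482

coefficient alpha = 0.482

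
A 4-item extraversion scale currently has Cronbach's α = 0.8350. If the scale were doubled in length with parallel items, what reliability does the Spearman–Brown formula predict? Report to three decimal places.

Length factor m = 2
α' = m·α / (1 + (m−1)·α)
   = 2 × 0.8350 / (1 + (2 − 1) × 0.8350)
   = 1.6700 / 1.8350 = 0.910

predicted reliability = 0.910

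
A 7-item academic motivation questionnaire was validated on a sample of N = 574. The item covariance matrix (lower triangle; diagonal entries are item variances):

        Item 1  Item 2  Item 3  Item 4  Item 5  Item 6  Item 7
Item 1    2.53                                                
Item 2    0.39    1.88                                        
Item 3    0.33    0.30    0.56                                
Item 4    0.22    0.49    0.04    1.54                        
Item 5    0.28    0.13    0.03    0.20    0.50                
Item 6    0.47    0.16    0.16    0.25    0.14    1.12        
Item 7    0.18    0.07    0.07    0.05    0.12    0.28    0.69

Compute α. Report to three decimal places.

sum of item variances = 2.53 + 1.88 + 0.56 + 1.54 + 0.50 + 1.12 + 0.69 = 8.82
Sum of off-diagonal covariances = 4.36
total variance = 8.82 + 2 × 4.36 = 17.54
α = (k/(k−1))·(1 − sum of item variances/total variance) = (7/6)·(1 − 8.82/17.54) = 0.580

α = 0.580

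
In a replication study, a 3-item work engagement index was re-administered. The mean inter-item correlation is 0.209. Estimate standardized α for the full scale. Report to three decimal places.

standardized α = 0.442

Standardized α = k·r̄ / (1 + (k−1)·r̄) = 3 × 0.209 / (1 + 2 × 0.209)
  = 0.6270 / 1.4180 = 0.442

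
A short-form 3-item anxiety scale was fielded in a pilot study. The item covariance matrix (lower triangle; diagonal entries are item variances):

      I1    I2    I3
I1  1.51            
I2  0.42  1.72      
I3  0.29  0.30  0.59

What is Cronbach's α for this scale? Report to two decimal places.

Cronbach's α = 0.52

ΣVar(i) = 1.51 + 1.72 + 0.59 = 3.82
Sum of off-diagonal covariances = 1.01
total variance = 3.82 + 2 × 1.01 = 5.84
α = (k/(k−1))·(1 − ΣVar(i)/total variance) = (3/2)·(1 − 3.82/5.84) = 0.52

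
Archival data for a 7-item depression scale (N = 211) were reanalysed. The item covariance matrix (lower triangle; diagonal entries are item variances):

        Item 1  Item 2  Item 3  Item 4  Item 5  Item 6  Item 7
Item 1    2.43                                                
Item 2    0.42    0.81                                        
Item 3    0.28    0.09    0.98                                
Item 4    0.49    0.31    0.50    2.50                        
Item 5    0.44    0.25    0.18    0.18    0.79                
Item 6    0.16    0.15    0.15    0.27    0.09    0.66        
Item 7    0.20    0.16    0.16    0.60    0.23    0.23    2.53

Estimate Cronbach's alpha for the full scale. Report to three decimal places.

Σσ²ᵢ = 2.43 + 0.81 + 0.98 + 2.50 + 0.79 + 0.66 + 2.53 = 10.70
Sum of off-diagonal covariances = 5.54
Var(T) = 10.70 + 2 × 5.54 = 21.78
α = (k/(k−1))·(1 − Σσ²ᵢ/Var(T)) = (7/6)·(1 − 10.70/21.78) = 0.594

Cronbach's alpha = 0.594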